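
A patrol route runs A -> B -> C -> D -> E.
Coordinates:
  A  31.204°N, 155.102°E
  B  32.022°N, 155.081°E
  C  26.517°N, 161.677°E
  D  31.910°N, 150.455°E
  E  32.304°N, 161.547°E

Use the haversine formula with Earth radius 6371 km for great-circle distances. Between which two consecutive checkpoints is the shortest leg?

Leg distances:
A→B: 91.0 km
B→C: 885.1 km
C→D: 1242.2 km
D→E: 1045.2 km
The shortest leg is A–B at 91.0 km.

A–B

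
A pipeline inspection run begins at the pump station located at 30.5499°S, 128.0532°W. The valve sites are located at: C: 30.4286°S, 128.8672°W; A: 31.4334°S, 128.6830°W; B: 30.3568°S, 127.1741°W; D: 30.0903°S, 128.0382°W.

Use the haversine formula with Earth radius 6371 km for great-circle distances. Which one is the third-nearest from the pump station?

B

Distance to each, sorted:
D: 51.1 km
C: 79.2 km
B: 87.0 km
A: 115.1 km
The third-nearest is B at 87.0 km.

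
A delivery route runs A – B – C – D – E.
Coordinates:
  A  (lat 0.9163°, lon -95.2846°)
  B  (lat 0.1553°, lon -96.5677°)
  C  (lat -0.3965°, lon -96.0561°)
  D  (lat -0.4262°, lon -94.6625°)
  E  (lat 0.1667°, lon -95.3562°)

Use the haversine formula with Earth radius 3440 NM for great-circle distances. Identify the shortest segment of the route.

B–C

Leg distances:
A→B: 89.6 NM
B→C: 45.2 NM
C→D: 83.7 NM
D→E: 54.8 NM
The shortest leg is B–C at 45.2 NM.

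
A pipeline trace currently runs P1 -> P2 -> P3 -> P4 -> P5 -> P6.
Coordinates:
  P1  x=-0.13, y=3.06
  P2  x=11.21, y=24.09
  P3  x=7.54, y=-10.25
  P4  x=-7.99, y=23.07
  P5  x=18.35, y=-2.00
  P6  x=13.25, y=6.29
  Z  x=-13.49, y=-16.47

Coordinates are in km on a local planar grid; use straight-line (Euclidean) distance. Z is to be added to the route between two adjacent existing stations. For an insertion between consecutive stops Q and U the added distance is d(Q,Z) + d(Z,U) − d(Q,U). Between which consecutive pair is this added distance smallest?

Added distance for inserting Z between each consecutive pair:
P1–P2: 47.3 km
P2–P3: 34.9 km
P3–P4: 25.1 km
P4–P5: 38.5 km
P5–P6: 60.4 km
Smallest added distance is 25.1 km, inserting between P3 and P4.

between P3 and P4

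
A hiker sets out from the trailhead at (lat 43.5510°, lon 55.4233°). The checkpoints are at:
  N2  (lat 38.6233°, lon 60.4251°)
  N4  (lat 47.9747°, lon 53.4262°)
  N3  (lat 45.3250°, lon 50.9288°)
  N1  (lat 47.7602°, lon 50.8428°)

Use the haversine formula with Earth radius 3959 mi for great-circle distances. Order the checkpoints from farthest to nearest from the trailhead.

N2, N1, N4, N3

Computing each great-circle distance from (lat 43.5510°, lon 55.4233°):
N2 (lat 38.6233°, lon 60.4251°): 428.5 mi
N1 (lat 47.7602°, lon 50.8428°): 365.3 mi
N4 (lat 47.9747°, lon 53.4262°): 320.4 mi
N3 (lat 45.3250°, lon 50.9288°): 253.3 mi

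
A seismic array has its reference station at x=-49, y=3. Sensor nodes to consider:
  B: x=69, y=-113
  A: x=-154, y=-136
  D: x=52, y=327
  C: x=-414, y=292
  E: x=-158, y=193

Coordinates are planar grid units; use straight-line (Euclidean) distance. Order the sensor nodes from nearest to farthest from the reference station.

B, A, E, D, C

Distance from the reference station at x=-49, y=3 to each:
B x=69, y=-113: 165.5
A x=-154, y=-136: 174.2
E x=-158, y=193: 219.0
D x=52, y=327: 339.4
C x=-414, y=292: 465.6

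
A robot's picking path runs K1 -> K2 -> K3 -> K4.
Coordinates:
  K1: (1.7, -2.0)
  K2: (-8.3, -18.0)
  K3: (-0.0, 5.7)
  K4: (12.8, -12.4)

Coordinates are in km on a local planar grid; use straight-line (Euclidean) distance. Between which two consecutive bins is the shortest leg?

Leg distances:
K1→K2: 18.9 km
K2→K3: 25.1 km
K3→K4: 22.2 km
The shortest leg is K1–K2 at 18.9 km.

K1–K2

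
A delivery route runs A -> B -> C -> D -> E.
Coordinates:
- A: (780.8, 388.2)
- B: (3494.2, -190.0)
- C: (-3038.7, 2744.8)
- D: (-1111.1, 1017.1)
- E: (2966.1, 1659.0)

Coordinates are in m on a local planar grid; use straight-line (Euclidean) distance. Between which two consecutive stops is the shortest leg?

Leg distances:
A→B: 2774.3 m
B→C: 7161.8 m
C→D: 2588.5 m
D→E: 4127.4 m
The shortest leg is C–D at 2588.5 m.

C–D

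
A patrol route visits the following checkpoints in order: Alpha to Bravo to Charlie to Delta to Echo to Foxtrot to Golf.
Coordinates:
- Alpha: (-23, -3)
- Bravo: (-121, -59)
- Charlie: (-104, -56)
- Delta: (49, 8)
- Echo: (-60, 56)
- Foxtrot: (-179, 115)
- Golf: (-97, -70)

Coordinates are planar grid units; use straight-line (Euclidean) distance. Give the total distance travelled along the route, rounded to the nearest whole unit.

750

Leg distances:
Alpha→Bravo: 112.9  (cumulative 112.9)
Bravo→Charlie: 17.3  (cumulative 130.1)
Charlie→Delta: 165.8  (cumulative 296.0)
Delta→Echo: 119.1  (cumulative 415.1)
Echo→Foxtrot: 132.8  (cumulative 547.9)
Foxtrot→Golf: 202.4  (cumulative 750.3)
Total route length ≈ 750.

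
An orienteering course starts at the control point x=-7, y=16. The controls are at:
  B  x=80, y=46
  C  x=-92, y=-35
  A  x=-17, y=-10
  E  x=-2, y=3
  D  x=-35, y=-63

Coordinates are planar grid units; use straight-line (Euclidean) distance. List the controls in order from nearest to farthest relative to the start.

Computing each straight-line distance from x=-7, y=16:
E x=-2, y=3: 13.9
A x=-17, y=-10: 27.9
D x=-35, y=-63: 83.8
B x=80, y=46: 92.0
C x=-92, y=-35: 99.1

E, A, D, B, C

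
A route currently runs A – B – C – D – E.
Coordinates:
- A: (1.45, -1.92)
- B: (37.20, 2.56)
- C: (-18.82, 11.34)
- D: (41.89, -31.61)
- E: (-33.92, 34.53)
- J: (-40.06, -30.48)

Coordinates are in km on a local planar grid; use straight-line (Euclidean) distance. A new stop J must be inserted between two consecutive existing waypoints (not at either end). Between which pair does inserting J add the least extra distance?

between D and E

Added distance for inserting J between each consecutive pair:
A–B: 98.4 km
B–C: 74.2 km
C–D: 54.5 km
D–E: 46.7 km
Smallest added distance is 46.7 km, inserting between D and E.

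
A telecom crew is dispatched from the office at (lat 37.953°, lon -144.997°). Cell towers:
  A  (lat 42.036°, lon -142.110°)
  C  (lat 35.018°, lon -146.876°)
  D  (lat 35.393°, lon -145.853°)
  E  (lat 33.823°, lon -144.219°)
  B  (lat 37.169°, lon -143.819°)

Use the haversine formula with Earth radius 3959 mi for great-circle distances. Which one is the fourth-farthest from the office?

D

Distances from the office ((lat 37.953°, lon -144.997°)):
A: 320.8 mi
E: 288.7 mi
C: 228.1 mi
D: 183.1 mi
B: 84.2 mi
The fourth-farthest is D at 183.1 mi.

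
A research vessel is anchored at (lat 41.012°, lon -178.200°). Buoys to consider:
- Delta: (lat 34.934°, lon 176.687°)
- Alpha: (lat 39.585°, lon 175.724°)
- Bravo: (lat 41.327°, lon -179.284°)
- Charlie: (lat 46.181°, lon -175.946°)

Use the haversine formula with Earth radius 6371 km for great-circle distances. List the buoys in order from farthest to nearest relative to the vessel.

Delta, Charlie, Alpha, Bravo

Computing each great-circle distance from (lat 41.012°, lon -178.200°):
Delta (lat 34.934°, lon 176.687°): 810.6 km
Charlie (lat 46.181°, lon -175.946°): 602.7 km
Alpha (lat 39.585°, lon 175.724°): 539.0 km
Bravo (lat 41.327°, lon -179.284°): 97.3 km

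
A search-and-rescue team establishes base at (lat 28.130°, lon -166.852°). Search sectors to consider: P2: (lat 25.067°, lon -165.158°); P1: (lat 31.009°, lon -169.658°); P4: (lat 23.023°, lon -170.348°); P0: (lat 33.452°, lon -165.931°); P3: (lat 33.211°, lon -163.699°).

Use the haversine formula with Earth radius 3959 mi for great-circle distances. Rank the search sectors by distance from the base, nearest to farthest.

P2, P1, P0, P3, P4

Distances from the base:
P2 (lat 25.067°, lon -165.158°): 236.1 mi
P1 (lat 31.009°, lon -169.658°): 260.8 mi
P0 (lat 33.452°, lon -165.931°): 371.8 mi
P3 (lat 33.211°, lon -163.699°): 397.9 mi
P4 (lat 23.023°, lon -170.348°): 414.7 mi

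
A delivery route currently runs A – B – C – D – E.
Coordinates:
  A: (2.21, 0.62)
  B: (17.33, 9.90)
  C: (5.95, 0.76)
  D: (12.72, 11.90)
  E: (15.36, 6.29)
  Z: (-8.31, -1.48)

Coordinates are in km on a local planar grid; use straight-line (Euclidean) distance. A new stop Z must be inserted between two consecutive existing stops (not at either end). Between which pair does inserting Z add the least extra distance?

between A and B

Added distance for inserting Z between each consecutive pair:
A–B: 21.0 km
B–C: 27.9 km
C–D: 26.3 km
D–E: 43.6 km
Smallest added distance is 21.0 km, inserting between A and B.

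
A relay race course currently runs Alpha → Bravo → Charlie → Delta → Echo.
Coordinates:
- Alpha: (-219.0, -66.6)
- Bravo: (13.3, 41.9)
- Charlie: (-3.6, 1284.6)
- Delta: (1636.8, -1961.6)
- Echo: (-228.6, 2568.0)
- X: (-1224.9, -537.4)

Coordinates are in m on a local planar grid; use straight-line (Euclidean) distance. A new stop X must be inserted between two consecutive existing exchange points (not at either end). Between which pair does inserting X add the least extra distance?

Added distance for inserting X between each consecutive pair:
Alpha–Bravo: 2221.2 m
Bravo–Charlie: 2317.7 m
Charlie–Delta: 1752.8 m
Delta–Echo: 1559.1 m
Smallest added distance is 1559.1 m, inserting between Delta and Echo.

between Delta and Echo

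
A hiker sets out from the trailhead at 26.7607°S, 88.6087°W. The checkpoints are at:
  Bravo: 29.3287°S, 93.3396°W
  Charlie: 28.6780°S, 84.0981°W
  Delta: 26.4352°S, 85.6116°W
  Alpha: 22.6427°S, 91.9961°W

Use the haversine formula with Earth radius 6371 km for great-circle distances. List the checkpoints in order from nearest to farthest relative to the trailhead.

Computing each great-circle distance from 26.7607°S, 88.6087°W:
Delta 26.4352°S, 85.6116°W: 300.2 km
Charlie 28.6780°S, 84.0981°W: 492.5 km
Bravo 29.3287°S, 93.3396°W: 545.0 km
Alpha 22.6427°S, 91.9961°W: 571.6 km

Delta, Charlie, Bravo, Alpha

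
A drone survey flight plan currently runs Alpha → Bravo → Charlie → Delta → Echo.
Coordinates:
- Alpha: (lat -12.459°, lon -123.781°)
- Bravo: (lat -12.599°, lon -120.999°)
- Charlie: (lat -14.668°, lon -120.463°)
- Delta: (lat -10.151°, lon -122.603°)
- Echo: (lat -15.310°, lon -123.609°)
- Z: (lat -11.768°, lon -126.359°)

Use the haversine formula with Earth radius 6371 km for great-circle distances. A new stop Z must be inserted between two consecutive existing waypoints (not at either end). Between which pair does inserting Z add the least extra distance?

between Delta and Echo

Added distance for inserting Z between each consecutive pair:
Alpha–Bravo: 578.1 km
Bravo–Charlie: 1067.6 km
Charlie–Delta: 609.3 km
Delta–Echo: 357.2 km
Smallest added distance is 357.2 km, inserting between Delta and Echo.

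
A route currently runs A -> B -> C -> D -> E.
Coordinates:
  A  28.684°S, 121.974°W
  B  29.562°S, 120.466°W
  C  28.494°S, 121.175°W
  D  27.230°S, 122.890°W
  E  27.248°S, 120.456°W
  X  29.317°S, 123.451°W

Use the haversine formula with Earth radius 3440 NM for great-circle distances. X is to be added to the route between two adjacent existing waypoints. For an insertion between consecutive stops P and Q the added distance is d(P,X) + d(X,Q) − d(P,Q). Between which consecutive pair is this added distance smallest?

Added distance for inserting X between each consecutive pair:
A–B: 148.1 NM
B–C: 212.0 NM
C–D: 139.7 NM
D–E: 200.1 NM
Smallest added distance is 139.7 NM, inserting between C and D.

between C and D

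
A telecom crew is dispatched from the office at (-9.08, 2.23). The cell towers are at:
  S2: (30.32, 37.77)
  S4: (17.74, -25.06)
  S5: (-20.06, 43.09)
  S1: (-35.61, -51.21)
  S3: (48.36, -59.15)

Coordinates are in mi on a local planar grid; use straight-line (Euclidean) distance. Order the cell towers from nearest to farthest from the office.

Distance from the office at (-9.08, 2.23) to each:
S4 (17.74, -25.06): 38.3 mi
S5 (-20.06, 43.09): 42.3 mi
S2 (30.32, 37.77): 53.1 mi
S1 (-35.61, -51.21): 59.7 mi
S3 (48.36, -59.15): 84.1 mi

S4, S5, S2, S1, S3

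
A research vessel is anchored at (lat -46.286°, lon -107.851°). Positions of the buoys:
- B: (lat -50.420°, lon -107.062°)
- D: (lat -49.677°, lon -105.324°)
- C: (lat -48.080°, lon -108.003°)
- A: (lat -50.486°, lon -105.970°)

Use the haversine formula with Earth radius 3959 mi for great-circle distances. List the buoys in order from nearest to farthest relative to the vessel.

C, D, B, A

Distances from the vessel:
C (lat -48.080°, lon -108.003°): 124.2 mi
D (lat -49.677°, lon -105.324°): 261.8 mi
B (lat -50.420°, lon -107.062°): 287.9 mi
A (lat -50.486°, lon -105.970°): 302.7 mi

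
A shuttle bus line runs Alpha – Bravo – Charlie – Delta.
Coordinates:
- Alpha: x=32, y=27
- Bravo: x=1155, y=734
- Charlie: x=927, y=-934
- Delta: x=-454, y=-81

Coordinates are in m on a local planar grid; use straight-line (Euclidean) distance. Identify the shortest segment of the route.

Leg distances:
Alpha→Bravo: 1327.0 m
Bravo→Charlie: 1683.5 m
Charlie→Delta: 1623.2 m
The shortest leg is Alpha–Bravo at 1327.0 m.

Alpha–Bravo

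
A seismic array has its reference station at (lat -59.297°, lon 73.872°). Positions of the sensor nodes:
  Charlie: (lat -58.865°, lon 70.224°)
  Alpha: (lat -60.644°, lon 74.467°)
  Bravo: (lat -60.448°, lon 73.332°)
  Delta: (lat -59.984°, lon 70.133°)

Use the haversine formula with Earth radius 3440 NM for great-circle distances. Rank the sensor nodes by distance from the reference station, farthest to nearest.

Delta, Charlie, Alpha, Bravo

Computing each great-circle distance from (lat -59.297°, lon 73.872°):
Delta (lat -59.984°, lon 70.133°): 120.7 NM
Charlie (lat -58.865°, lon 70.224°): 115.5 NM
Alpha (lat -60.644°, lon 74.467°): 82.8 NM
Bravo (lat -60.448°, lon 73.332°): 71.0 NM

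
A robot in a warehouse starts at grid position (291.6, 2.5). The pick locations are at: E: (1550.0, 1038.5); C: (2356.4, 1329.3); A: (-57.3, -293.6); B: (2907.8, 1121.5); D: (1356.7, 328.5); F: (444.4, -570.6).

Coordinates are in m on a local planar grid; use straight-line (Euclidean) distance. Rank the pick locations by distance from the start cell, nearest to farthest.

A, F, D, E, C, B

Distances from the start cell:
A (-57.3, -293.6): 457.6 m
F (444.4, -570.6): 593.1 m
D (1356.7, 328.5): 1113.9 m
E (1550.0, 1038.5): 1630.0 m
C (2356.4, 1329.3): 2454.3 m
B (2907.8, 1121.5): 2845.5 m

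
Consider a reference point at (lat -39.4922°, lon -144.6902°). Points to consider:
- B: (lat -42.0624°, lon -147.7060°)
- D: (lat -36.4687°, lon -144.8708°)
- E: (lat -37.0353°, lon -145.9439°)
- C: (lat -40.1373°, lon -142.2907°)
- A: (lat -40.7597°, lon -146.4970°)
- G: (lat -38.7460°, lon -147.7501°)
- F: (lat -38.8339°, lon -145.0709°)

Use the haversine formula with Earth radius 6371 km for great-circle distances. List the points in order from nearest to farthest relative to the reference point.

F, A, C, G, E, D, B

Distances from the reference point:
F (lat -38.8339°, lon -145.0709°): 80.2 km
A (lat -40.7597°, lon -146.4970°): 208.5 km
C (lat -40.1373°, lon -142.2907°): 217.1 km
G (lat -38.7460°, lon -147.7501°): 276.7 km
E (lat -37.0353°, lon -145.9439°): 294.3 km
D (lat -36.4687°, lon -144.8708°): 336.6 km
B (lat -42.0624°, lon -147.7060°): 382.3 km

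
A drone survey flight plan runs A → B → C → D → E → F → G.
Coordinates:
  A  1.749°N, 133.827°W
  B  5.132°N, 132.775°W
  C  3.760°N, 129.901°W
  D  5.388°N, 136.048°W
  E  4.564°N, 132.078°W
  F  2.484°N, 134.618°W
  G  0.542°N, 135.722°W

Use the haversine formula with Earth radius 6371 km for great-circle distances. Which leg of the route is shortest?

Leg distances:
A→B: 393.9 km
B→C: 353.2 km
C→D: 705.0 km
D→E: 449.2 km
E→F: 364.6 km
F→G: 248.4 km
The shortest leg is F–G at 248.4 km.

F–G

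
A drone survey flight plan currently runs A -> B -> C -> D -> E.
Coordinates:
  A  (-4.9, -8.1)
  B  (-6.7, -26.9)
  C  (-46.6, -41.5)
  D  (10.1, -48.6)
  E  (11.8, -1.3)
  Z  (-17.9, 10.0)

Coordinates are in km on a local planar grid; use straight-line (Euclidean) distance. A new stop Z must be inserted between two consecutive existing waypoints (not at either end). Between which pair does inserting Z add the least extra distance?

between A and B

Added distance for inserting Z between each consecutive pair:
A–B: 42.0 km
B–C: 55.0 km
C–D: 66.8 km
D–E: 49.4 km
Smallest added distance is 42.0 km, inserting between A and B.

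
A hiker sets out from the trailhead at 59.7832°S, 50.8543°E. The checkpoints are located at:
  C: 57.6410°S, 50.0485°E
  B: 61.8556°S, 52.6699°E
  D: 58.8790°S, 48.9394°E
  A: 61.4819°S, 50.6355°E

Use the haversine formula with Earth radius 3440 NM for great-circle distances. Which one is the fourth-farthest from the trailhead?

Distances from the trailhead (59.7832°S, 50.8543°E):
B: 135.3 NM
C: 131.0 NM
A: 102.2 NM
D: 79.9 NM
The fourth-farthest is D at 79.9 NM.

D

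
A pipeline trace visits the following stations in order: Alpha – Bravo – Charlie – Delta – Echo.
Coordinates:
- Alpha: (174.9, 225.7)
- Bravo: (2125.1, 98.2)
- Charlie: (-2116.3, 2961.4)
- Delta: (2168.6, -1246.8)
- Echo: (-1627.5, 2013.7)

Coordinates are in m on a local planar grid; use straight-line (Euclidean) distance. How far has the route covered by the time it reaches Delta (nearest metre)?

13077 m

Leg distances:
Alpha→Bravo: 1954.4 m  (cumulative 1954.4 m)
Bravo→Charlie: 5117.4 m  (cumulative 7071.7 m)
Charlie→Delta: 6005.8 m  (cumulative 13077.5 m)
Cumulative distance at Delta ≈ 13077 m.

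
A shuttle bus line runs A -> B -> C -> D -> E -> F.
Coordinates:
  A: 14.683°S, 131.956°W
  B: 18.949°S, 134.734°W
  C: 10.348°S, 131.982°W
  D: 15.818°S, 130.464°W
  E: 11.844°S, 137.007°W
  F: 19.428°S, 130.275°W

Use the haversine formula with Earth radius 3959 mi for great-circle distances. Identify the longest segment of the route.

Leg distances:
A→B: 347.3 mi
B→C: 622.1 mi
C→D: 391.5 mi
D→E: 517.7 mi
E→F: 689.1 mi
The longest leg is E–F at 689.1 mi.

E–F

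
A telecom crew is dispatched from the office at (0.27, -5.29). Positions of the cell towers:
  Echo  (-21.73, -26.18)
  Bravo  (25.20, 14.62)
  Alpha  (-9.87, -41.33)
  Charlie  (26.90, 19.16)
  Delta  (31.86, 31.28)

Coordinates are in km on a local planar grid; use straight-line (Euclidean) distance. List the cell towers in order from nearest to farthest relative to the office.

Echo, Bravo, Charlie, Alpha, Delta

Computing each straight-line distance from (0.27, -5.29):
Echo (-21.73, -26.18): 30.3 km
Bravo (25.20, 14.62): 31.9 km
Charlie (26.90, 19.16): 36.2 km
Alpha (-9.87, -41.33): 37.4 km
Delta (31.86, 31.28): 48.3 km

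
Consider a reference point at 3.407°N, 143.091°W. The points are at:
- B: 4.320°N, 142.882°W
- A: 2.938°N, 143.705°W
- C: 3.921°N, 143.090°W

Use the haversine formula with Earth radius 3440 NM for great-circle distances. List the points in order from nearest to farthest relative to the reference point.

C, A, B

Computing each great-circle distance from 3.407°N, 143.091°W:
C 3.921°N, 143.090°W: 30.9 NM
A 2.938°N, 143.705°W: 46.3 NM
B 4.320°N, 142.882°W: 56.2 NM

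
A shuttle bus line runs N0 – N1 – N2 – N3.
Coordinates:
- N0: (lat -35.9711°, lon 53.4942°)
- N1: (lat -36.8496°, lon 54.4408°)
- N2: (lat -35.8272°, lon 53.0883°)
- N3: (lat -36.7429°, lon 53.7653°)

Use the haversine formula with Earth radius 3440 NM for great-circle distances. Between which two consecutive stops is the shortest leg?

N2–N3

Leg distances:
N0→N1: 69.8 NM
N1→N2: 89.7 NM
N2→N3: 64.0 NM
The shortest leg is N2–N3 at 64.0 NM.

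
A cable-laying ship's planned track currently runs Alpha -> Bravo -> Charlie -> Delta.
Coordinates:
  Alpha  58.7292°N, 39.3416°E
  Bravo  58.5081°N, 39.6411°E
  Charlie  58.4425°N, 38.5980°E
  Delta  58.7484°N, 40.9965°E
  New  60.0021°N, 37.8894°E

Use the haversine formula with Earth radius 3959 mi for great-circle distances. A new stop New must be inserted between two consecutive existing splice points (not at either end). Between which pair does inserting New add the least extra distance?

between Charlie and Delta

Added distance for inserting New between each consecutive pair:
Alpha–Bravo: 203.4 mi
Bravo–Charlie: 193.0 mi
Charlie–Delta: 161.2 mi
Smallest added distance is 161.2 mi, inserting between Charlie and Delta.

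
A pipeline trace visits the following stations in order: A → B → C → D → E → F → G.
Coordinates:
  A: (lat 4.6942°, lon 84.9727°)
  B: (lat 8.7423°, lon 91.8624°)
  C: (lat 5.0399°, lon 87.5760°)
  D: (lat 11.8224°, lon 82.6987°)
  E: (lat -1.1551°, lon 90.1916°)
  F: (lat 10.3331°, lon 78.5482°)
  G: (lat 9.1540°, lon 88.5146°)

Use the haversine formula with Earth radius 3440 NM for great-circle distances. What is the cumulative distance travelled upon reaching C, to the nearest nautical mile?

816 NM

Leg distances:
A→B: 477.2 NM  (cumulative 477.2 NM)
B→C: 338.6 NM  (cumulative 815.9 NM)
Cumulative distance at C ≈ 816 NM.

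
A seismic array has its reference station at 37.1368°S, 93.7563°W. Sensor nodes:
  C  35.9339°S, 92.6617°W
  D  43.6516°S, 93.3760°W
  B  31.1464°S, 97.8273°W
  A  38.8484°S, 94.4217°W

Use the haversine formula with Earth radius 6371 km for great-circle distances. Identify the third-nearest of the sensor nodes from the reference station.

Distance to each, sorted:
C: 165.7 km
A: 199.1 km
D: 725.1 km
B: 764.0 km
The third-nearest is D at 725.1 km.

D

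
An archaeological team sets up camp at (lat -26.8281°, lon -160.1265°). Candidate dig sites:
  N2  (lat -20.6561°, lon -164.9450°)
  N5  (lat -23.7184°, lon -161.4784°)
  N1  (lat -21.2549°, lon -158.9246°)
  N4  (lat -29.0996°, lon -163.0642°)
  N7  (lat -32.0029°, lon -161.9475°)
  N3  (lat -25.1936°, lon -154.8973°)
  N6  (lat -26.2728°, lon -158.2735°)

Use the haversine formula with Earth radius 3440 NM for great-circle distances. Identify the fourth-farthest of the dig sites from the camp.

N3

Distance to each, sorted:
N2: 455.3 NM
N1: 341.0 NM
N7: 324.9 NM
N3: 298.7 NM
N4: 207.0 NM
N5: 200.6 NM
N6: 105.0 NM
The fourth-farthest is N3 at 298.7 NM.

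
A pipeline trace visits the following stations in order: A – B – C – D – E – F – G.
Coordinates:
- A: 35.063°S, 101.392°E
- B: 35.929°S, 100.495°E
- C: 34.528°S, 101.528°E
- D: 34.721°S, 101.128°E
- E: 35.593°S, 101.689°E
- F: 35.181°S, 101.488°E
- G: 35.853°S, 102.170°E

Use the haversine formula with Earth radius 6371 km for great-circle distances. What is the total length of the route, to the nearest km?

Leg distances:
A→B: 126.0 km  (cumulative 126.0 km)
B→C: 181.9 km  (cumulative 307.8 km)
C→D: 42.4 km  (cumulative 350.2 km)
D→E: 109.6 km  (cumulative 459.8 km)
E→F: 49.3 km  (cumulative 509.1 km)
F→G: 96.9 km  (cumulative 606.0 km)
Total route length ≈ 606 km.

606 km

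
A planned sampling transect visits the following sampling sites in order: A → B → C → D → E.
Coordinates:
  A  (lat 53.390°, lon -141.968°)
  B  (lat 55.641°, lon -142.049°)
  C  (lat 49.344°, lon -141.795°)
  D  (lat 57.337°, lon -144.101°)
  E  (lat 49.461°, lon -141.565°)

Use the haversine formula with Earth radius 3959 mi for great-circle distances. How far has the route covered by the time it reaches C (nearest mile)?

591 mi

Leg distances:
A→B: 155.6 mi  (cumulative 155.6 mi)
B→C: 435.2 mi  (cumulative 590.8 mi)
Cumulative distance at C ≈ 591 mi.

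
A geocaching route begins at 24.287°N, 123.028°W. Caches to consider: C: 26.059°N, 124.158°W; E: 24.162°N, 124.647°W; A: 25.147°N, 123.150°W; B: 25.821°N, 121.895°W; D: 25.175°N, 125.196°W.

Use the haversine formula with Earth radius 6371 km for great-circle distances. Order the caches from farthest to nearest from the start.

D, C, B, E, A

Computing each great-circle distance from 24.287°N, 123.028°W:
D 25.175°N, 125.196°W: 240.2 km
C 26.059°N, 124.158°W: 227.5 km
B 25.821°N, 121.895°W: 205.2 km
E 24.162°N, 124.647°W: 164.8 km
A 25.147°N, 123.150°W: 96.4 km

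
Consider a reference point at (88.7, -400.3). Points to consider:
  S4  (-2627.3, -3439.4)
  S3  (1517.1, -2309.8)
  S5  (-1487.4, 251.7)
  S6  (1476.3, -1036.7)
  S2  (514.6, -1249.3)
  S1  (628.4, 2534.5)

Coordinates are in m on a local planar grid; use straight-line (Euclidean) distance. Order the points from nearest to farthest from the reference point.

S2, S6, S5, S3, S1, S4

Distance from the reference point at (88.7, -400.3) to each:
S2 (514.6, -1249.3): 949.8 m
S6 (1476.3, -1036.7): 1526.6 m
S5 (-1487.4, 251.7): 1705.6 m
S3 (1517.1, -2309.8): 2384.6 m
S1 (628.4, 2534.5): 2984.0 m
S4 (-2627.3, -3439.4): 4075.9 m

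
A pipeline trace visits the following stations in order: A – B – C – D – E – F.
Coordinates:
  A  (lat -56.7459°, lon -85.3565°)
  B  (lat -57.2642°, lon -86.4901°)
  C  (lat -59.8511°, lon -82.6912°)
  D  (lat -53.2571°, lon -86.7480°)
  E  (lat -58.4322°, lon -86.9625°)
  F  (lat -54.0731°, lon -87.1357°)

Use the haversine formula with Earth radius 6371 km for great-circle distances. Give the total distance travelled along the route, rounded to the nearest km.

2286 km

Leg distances:
A→B: 89.6 km  (cumulative 89.6 km)
B→C: 362.2 km  (cumulative 451.9 km)
C→D: 773.9 km  (cumulative 1225.7 km)
D→E: 575.6 km  (cumulative 1801.3 km)
E→F: 484.8 km  (cumulative 2286.1 km)
Total route length ≈ 2286 km.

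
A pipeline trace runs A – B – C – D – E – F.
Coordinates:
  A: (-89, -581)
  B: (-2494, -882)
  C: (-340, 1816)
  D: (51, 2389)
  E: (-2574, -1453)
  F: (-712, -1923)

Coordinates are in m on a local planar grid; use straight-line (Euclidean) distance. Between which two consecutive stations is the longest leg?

Leg distances:
A→B: 2423.8 m
B→C: 3452.4 m
C→D: 693.7 m
D→E: 4653.1 m
E→F: 1920.4 m
The longest leg is D–E at 4653.1 m.

D–E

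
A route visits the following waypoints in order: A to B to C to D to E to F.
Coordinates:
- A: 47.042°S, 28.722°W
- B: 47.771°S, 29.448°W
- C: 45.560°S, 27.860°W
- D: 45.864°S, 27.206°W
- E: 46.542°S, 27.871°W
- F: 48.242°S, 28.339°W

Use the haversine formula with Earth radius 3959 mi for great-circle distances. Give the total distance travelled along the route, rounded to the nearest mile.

Leg distances:
A→B: 60.7 mi  (cumulative 60.7 mi)
B→C: 170.3 mi  (cumulative 231.1 mi)
C→D: 37.9 mi  (cumulative 269.0 mi)
D→E: 56.6 mi  (cumulative 325.6 mi)
E→F: 119.5 mi  (cumulative 445.1 mi)
Total route length ≈ 445 mi.

445 mi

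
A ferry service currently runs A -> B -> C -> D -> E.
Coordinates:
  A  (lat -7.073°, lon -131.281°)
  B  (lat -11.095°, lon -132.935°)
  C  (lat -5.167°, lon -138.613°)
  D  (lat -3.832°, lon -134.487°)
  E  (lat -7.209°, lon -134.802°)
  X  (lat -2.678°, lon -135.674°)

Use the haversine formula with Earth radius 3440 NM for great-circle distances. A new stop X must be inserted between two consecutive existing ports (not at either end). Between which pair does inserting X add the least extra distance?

Added distance for inserting X between each consecutive pair:
A–B: 642.8 NM
B–C: 271.6 NM
C–D: 70.6 NM
D–E: 172.7 NM
Smallest added distance is 70.6 NM, inserting between C and D.

between C and D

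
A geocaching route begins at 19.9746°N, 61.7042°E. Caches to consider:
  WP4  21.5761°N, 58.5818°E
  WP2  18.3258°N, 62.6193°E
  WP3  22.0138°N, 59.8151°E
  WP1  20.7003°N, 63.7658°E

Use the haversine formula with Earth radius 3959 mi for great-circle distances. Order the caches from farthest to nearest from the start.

Computing each great-circle distance from 19.9746°N, 61.7042°E:
WP4 21.5761°N, 58.5818°E: 230.1 mi
WP3 22.0138°N, 59.8151°E: 186.3 mi
WP1 20.7003°N, 63.7658°E: 142.7 mi
WP2 18.3258°N, 62.6193°E: 128.6 mi

WP4, WP3, WP1, WP2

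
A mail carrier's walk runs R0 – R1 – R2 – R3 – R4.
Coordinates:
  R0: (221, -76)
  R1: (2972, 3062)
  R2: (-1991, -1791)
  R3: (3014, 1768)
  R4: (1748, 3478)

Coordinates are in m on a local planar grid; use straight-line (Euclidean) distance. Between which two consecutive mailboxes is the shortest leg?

Leg distances:
R0→R1: 4173.1 m
R1→R2: 6941.4 m
R2→R3: 6141.4 m
R3→R4: 2127.6 m
The shortest leg is R3–R4 at 2127.6 m.

R3–R4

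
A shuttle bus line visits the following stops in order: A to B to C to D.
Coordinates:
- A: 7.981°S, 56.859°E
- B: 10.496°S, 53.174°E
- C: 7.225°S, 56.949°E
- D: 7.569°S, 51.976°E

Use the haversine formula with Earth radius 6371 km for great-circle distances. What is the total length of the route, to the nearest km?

Leg distances:
A→B: 491.7 km  (cumulative 491.7 km)
B→C: 551.6 km  (cumulative 1043.3 km)
C→D: 549.7 km  (cumulative 1593.0 km)
Total route length ≈ 1593 km.

1593 km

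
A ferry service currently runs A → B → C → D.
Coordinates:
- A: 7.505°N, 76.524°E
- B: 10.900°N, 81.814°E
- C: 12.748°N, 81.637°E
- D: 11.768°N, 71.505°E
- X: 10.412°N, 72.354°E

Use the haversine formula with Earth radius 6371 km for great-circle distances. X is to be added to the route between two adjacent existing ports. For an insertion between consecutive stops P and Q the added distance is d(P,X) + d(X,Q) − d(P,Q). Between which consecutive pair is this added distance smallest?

Added distance for inserting X between each consecutive pair:
A–B: 903.2 km
B–C: 1872.7 km
C–D: 114.6 km
Smallest added distance is 114.6 km, inserting between C and D.

between C and D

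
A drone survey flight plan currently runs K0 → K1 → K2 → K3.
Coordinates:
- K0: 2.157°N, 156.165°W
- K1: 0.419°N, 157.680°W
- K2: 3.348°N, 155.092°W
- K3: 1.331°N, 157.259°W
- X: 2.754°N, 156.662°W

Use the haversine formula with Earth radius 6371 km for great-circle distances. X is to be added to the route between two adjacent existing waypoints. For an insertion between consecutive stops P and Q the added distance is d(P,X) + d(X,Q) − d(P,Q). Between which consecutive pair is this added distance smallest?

Added distance for inserting X between each consecutive pair:
K0–K1: 113.2 km
K1–K2: 35.2 km
K2–K3: 29.0 km
Smallest added distance is 29.0 km, inserting between K2 and K3.

between K2 and K3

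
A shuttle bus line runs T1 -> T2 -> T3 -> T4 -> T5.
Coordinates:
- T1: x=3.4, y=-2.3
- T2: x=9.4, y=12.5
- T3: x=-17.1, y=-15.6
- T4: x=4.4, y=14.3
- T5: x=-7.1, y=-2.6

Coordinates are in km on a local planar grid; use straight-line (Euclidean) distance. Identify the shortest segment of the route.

Leg distances:
T1→T2: 16.0 km
T2→T3: 38.6 km
T3→T4: 36.8 km
T4→T5: 20.4 km
The shortest leg is T1–T2 at 16.0 km.

T1–T2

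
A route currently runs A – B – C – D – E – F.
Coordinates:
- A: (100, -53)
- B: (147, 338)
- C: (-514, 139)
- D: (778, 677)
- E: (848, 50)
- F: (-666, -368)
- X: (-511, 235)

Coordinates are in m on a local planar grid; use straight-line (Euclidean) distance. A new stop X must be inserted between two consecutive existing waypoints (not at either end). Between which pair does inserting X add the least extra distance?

Added distance for inserting X between each consecutive pair:
A–B: 947.7 m
B–C: 71.8 m
C–D: 59.2 m
D–E: 2103.3 m
E–F: 423.5 m
Smallest added distance is 59.2 m, inserting between C and D.

between C and D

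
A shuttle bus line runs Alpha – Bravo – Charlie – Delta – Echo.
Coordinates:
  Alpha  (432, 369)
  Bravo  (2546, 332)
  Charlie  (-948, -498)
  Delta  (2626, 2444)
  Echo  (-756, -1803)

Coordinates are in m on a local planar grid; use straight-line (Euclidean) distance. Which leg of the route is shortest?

Leg distances:
Alpha→Bravo: 2114.3 m
Bravo→Charlie: 3591.2 m
Charlie→Delta: 4629.1 m
Delta→Echo: 5429.1 m
The shortest leg is Alpha–Bravo at 2114.3 m.

Alpha–Bravo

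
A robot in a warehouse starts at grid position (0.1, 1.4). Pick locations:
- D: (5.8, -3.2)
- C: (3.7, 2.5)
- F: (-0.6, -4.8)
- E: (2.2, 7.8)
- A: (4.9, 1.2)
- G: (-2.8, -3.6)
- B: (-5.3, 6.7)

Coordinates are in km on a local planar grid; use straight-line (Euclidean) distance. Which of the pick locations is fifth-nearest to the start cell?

E

Distances from the start cell ((0.1, 1.4)):
C: 3.8 km
A: 4.8 km
G: 5.8 km
F: 6.2 km
E: 6.7 km
D: 7.3 km
B: 7.6 km
The fifth-nearest is E at 6.7 km.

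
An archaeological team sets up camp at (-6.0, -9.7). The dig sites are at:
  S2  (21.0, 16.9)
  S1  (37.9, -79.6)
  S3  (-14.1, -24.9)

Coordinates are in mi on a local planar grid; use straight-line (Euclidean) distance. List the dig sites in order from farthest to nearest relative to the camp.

Computing each straight-line distance from (-6.0, -9.7):
S1 (37.9, -79.6): 82.5 mi
S2 (21.0, 16.9): 37.9 mi
S3 (-14.1, -24.9): 17.2 mi

S1, S2, S3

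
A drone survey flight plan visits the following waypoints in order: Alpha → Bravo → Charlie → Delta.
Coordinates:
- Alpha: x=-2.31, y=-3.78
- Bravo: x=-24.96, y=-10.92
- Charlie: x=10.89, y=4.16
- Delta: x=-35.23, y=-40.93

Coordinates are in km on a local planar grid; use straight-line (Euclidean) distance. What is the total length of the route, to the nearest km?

127 km

Leg distances:
Alpha→Bravo: 23.7 km  (cumulative 23.7 km)
Bravo→Charlie: 38.9 km  (cumulative 62.6 km)
Charlie→Delta: 64.5 km  (cumulative 127.1 km)
Total route length ≈ 127 km.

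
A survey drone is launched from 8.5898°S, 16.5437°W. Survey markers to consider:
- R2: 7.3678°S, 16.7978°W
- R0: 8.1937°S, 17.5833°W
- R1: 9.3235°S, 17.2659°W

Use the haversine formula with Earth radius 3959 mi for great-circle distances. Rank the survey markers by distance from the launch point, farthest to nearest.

R2, R0, R1

Distances from the launch point:
R2 7.3678°S, 16.7978°W: 86.2 mi
R0 8.1937°S, 17.5833°W: 76.2 mi
R1 9.3235°S, 17.2659°W: 70.7 mi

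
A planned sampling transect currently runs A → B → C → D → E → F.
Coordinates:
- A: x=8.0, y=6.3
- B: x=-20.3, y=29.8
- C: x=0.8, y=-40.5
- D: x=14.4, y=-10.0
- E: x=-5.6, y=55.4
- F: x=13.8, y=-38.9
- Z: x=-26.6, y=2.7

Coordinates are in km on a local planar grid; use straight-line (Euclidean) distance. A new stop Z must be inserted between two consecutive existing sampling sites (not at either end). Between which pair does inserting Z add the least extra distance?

between B and C

Added distance for inserting Z between each consecutive pair:
A–B: 25.8 km
B–C: 5.6 km
C–D: 60.7 km
D–E: 31.3 km
E–F: 18.4 km
Smallest added distance is 5.6 km, inserting between B and C.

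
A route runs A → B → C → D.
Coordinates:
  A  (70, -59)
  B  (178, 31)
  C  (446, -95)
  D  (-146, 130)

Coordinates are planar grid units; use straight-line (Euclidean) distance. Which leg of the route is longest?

Leg distances:
A→B: 140.6
B→C: 296.1
C→D: 633.3
The longest leg is C–D at 633.3.

C–D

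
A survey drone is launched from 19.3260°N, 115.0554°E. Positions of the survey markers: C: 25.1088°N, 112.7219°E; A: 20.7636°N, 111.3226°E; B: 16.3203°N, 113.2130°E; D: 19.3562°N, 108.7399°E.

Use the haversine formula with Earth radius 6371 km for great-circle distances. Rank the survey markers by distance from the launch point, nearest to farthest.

B, A, D, C

Distances from the launch point:
B 16.3203°N, 113.2130°E: 386.9 km
A 20.7636°N, 111.3226°E: 421.4 km
D 19.3562°N, 108.7399°E: 662.6 km
C 25.1088°N, 112.7219°E: 686.4 km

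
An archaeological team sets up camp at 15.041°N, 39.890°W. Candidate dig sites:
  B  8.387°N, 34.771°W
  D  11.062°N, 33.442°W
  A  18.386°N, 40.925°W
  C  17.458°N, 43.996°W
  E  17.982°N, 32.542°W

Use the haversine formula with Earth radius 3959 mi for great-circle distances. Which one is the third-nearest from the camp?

Distance to each, sorted:
A: 241.1 mi
C: 319.5 mi
D: 513.7 mi
E: 527.4 mi
B: 575.5 mi
The third-nearest is D at 513.7 mi.

D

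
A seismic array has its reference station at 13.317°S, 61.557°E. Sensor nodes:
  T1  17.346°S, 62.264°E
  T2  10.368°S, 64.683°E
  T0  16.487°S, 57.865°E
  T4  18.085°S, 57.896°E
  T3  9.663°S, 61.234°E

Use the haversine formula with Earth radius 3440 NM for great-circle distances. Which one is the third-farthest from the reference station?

Distance to each, sorted:
T4: 355.9 NM
T0: 286.5 NM
T2: 255.1 NM
T1: 245.3 NM
T3: 220.2 NM
The third-farthest is T2 at 255.1 NM.

T2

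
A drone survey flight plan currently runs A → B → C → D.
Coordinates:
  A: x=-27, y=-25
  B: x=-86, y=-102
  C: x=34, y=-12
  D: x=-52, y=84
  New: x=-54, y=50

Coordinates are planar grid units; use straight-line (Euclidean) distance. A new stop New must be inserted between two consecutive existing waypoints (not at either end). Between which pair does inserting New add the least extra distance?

Added distance for inserting New between each consecutive pair:
A–B: 138.0
B–C: 113.0
C–D: 12.8
Smallest added distance is 12.8, inserting between C and D.

between C and D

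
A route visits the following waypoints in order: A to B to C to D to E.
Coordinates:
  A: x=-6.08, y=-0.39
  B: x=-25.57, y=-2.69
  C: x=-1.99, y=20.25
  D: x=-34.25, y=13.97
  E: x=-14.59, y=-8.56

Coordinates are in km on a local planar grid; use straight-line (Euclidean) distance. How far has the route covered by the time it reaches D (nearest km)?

Leg distances:
A→B: 19.6 km  (cumulative 19.6 km)
B→C: 32.9 km  (cumulative 52.5 km)
C→D: 32.9 km  (cumulative 85.4 km)
Cumulative distance at D ≈ 85 km.

85 km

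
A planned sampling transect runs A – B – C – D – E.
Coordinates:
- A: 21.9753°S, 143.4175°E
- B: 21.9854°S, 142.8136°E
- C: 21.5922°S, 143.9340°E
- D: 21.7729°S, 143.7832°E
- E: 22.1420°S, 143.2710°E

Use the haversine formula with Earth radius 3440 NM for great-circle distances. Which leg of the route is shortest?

Leg distances:
A→B: 33.6 NM
B→C: 66.8 NM
C→D: 13.7 NM
D→E: 36.1 NM
The shortest leg is C–D at 13.7 NM.

C–D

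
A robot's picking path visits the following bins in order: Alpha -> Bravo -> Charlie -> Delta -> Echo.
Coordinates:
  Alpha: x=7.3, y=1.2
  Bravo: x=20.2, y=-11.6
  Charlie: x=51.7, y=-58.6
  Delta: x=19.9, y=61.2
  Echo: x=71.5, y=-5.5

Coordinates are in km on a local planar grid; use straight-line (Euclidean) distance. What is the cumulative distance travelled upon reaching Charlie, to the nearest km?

75 km

Leg distances:
Alpha→Bravo: 18.2 km  (cumulative 18.2 km)
Bravo→Charlie: 56.6 km  (cumulative 74.8 km)
Cumulative distance at Charlie ≈ 75 km.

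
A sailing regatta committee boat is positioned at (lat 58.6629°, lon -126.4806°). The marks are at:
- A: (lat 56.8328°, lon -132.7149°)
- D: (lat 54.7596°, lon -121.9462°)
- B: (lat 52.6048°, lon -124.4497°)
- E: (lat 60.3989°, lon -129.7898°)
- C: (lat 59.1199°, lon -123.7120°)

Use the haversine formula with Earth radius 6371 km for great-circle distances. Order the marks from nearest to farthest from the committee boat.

Computing each great-circle distance from (lat 58.6629°, lon -126.4806°):
C (lat 59.1199°, lon -123.7120°): 167.0 km
E (lat 60.3989°, lon -129.7898°): 268.4 km
A (lat 56.8328°, lon -132.7149°): 422.0 km
D (lat 54.7596°, lon -121.9462°): 514.5 km
B (lat 52.6048°, lon -124.4497°): 685.5 km

C, E, A, D, B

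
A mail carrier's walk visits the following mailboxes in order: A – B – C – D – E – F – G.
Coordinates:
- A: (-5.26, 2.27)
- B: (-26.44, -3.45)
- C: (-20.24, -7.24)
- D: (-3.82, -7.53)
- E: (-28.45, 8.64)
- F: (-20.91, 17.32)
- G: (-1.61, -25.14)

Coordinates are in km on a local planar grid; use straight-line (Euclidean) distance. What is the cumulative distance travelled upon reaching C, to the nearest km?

Leg distances:
A→B: 21.9 km  (cumulative 21.9 km)
B→C: 7.3 km  (cumulative 29.2 km)
Cumulative distance at C ≈ 29 km.

29 km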